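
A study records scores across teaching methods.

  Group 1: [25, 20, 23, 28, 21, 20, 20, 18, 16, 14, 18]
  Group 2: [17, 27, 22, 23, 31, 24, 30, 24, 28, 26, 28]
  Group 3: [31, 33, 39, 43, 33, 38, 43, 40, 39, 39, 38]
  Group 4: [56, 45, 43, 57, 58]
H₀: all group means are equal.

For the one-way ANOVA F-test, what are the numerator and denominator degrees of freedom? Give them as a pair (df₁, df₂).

k = 4 groups, N = 38 total
df = (k−1, N−k) = (4−1, 38−4) = (3, 34)

degrees of freedom = [3, 34]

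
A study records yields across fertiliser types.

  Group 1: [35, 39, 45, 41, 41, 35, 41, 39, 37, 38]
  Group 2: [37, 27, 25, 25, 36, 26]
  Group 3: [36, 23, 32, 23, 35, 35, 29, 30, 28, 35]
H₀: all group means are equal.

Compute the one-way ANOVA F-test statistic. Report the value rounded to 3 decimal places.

test statistic = 12.635

Group means [39.10, 29.33, 30.60], grand mean 33.577
SSB = Σnᵢ(x̄ᵢ−x̄)² = 501.713; SSW = ΣΣ(x−x̄ᵢ)² = 456.633
MSB = 501.713/2 = 250.8564; MSW = 456.633/23 = 19.8536
F = MSB/MSW = 12.6353
df = (2, 23)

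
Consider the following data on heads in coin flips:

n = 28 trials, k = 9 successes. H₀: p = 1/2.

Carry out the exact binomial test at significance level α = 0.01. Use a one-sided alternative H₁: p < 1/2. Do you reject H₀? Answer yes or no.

reject H₀: no

Exact binomial: n=28, k=9, p₀=1/2=0.5000
P(X≤9) from Σ C(n,i)·p₀^i·(1−p₀)^(n−i)
p-value (one-sided, H₁ less) = 0.04358
At α=0.01: p ≥ α → fail to reject H₀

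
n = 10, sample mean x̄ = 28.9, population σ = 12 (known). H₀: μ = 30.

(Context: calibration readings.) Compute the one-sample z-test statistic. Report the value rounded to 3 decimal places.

test statistic = -0.290

SE = σ/√n = 12/√10 = 3.7947
z = (x̄−μ₀)/SE = (28.9−30)/3.7947 = -0.2899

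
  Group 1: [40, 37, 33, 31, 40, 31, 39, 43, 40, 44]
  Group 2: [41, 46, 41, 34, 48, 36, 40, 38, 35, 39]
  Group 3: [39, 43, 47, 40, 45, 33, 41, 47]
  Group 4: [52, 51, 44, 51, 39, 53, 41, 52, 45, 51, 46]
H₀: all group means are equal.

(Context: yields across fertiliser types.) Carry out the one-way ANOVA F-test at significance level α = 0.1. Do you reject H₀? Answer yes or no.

reject H₀: yes

Group means [37.80, 39.80, 41.88, 47.73], grand mean 41.949
SSB = Σnᵢ(x̄ᵢ−x̄)² = 585.641; SSW = ΣΣ(x−x̄ᵢ)² = 778.257
MSB = 585.641/3 = 195.2135; MSW = 778.257/35 = 22.2359
F = MSB/MSW = 8.7792
df = (3, 35)
p-value (upper-tail) = 0.00018
At α=0.1: p < α → reject H₀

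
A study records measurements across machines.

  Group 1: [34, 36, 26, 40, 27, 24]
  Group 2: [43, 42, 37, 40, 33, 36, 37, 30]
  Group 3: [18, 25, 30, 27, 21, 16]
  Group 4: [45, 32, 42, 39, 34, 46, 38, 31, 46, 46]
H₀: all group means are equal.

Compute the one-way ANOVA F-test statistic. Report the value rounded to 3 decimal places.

Group means [31.17, 37.25, 22.83, 39.90], grand mean 34.033
SSB = Σnᵢ(x̄ᵢ−x̄)² = 1228.900; SSW = ΣΣ(x−x̄ᵢ)² = 810.067
MSB = 1228.900/3 = 409.6333; MSW = 810.067/26 = 31.1564
F = MSB/MSW = 13.1476
df = (3, 26)

test statistic = 13.148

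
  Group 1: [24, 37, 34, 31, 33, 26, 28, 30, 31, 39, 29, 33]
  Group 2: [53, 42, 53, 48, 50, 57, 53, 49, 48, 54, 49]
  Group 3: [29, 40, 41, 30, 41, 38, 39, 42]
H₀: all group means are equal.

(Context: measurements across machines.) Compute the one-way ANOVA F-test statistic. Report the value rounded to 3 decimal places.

Group means [31.25, 50.55, 37.50], grand mean 39.710
SSB = Σnᵢ(x̄ᵢ−x̄)² = 2189.410; SSW = ΣΣ(x−x̄ᵢ)² = 548.977
MSB = 2189.410/2 = 1094.7049; MSW = 548.977/28 = 19.6063
F = MSB/MSW = 55.8343
df = (2, 28)

test statistic = 55.834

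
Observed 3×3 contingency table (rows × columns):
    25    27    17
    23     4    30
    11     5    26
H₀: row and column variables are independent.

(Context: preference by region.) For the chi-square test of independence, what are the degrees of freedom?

df = (r−1)(c−1) = (3−1)·(3−1) = 4

degrees of freedom = 4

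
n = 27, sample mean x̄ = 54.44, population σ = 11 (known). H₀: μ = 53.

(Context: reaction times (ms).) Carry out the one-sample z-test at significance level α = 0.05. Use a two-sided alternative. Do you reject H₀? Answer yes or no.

SE = σ/√n = 11/√27 = 2.1170
z = (x̄−μ₀)/SE = (54.44−53)/2.1170 = 0.6802
p-value (two-sided) = 0.49636
At α=0.05: p ≥ α → fail to reject H₀

reject H₀: no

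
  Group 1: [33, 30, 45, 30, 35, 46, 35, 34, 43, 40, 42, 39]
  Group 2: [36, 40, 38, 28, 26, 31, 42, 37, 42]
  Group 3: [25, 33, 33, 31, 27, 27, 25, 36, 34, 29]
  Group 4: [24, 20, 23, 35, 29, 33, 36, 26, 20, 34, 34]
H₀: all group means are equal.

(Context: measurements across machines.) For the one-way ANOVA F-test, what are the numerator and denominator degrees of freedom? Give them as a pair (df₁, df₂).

k = 4 groups, N = 42 total
df = (k−1, N−k) = (4−1, 42−4) = (3, 38)

degrees of freedom = [3, 38]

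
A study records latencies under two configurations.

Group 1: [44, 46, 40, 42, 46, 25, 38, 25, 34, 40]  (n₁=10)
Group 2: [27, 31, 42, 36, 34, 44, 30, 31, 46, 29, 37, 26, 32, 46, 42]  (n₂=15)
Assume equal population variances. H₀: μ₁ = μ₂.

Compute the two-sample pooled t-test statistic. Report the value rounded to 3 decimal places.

test statistic = 0.832

x̄₁=38.000, s₁=7.760, n₁=10
x̄₂=35.533, s₂=6.917, n₂=15
s_p² = [9·7.760² + 14·6.917²]/23 = 52.6841
SE = √(s_p²·(1/10+1/15)) = 2.9632
t = (38.000−35.533)/2.9632 = 0.8324
df = 23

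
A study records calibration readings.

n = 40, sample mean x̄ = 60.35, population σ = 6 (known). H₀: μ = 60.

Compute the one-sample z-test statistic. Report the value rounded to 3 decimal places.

SE = σ/√n = 6/√40 = 0.9487
z = (x̄−μ₀)/SE = (60.35−60)/0.9487 = 0.3689

test statistic = 0.369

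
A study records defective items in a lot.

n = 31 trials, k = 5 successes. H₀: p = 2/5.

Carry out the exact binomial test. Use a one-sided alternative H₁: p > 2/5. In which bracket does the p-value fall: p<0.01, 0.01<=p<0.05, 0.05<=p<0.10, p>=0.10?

p-value bracket: p>=0.10

Exact binomial: n=31, k=5, p₀=2/5=0.4000
P(X≥5) from Σ C(n,i)·p₀^i·(1−p₀)^(n−i)
p-value (one-sided, H₁ greater) = 0.99897
→ bracket: p>=0.10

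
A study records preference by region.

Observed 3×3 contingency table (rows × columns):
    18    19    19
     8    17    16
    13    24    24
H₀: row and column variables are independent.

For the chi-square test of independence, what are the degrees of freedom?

degrees of freedom = 4

df = (r−1)(c−1) = (3−1)·(3−1) = 4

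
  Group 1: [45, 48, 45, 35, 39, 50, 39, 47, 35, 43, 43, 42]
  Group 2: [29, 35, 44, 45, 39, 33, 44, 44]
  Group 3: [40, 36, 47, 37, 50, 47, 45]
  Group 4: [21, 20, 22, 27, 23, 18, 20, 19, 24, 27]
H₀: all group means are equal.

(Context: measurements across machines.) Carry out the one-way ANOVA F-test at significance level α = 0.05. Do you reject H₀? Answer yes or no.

reject H₀: yes

Group means [42.58, 39.12, 43.14, 22.10], grand mean 36.405
SSB = Σnᵢ(x̄ᵢ−x̄)² = 2881.370; SSW = ΣΣ(x−x̄ᵢ)² = 787.549
MSB = 2881.370/3 = 960.4567; MSW = 787.549/33 = 23.8651
F = MSB/MSW = 40.2452
df = (3, 33)
p-value (upper-tail) = 0.00000
At α=0.05: p < α → reject H₀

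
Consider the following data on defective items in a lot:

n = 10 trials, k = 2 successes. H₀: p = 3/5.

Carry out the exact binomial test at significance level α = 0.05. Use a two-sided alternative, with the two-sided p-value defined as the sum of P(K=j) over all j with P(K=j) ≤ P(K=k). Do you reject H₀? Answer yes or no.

Exact binomial: n=10, k=2, p₀=3/5=0.6000
P(X=j) = C(n,j)·p₀^j·(1−p₀)^(n−j); p = Σ P(X=j) over j with P(X=j) ≤ P(X=2)
p-value (two-sided) = 0.01834
At α=0.05: p < α → reject H₀

reject H₀: yes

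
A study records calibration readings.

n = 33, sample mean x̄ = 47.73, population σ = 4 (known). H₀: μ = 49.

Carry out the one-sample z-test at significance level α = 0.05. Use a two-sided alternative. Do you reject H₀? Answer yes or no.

reject H₀: no

SE = σ/√n = 4/√33 = 0.6963
z = (x̄−μ₀)/SE = (47.73−49)/0.6963 = -1.8239
p-value (two-sided) = 0.06817
At α=0.05: p ≥ α → fail to reject H₀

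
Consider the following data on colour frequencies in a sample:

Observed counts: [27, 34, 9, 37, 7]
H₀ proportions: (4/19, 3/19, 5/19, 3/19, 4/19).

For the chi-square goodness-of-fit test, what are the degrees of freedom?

df = k − 1 = 5 − 1 = 4

degrees of freedom = 4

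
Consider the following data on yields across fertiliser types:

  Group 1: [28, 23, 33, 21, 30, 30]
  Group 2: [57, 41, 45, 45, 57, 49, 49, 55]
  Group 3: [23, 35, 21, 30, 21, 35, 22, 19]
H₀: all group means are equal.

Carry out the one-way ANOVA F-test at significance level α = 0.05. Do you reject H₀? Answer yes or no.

Group means [27.50, 49.75, 25.75], grand mean 34.955
SSB = Σnᵢ(x̄ᵢ−x̄)² = 2762.455; SSW = ΣΣ(x−x̄ᵢ)² = 662.500
MSB = 2762.455/2 = 1381.2273; MSW = 662.500/19 = 34.8684
F = MSB/MSW = 39.6126
df = (2, 19)
p-value (upper-tail) = 0.00000
At α=0.05: p < α → reject H₀

reject H₀: yes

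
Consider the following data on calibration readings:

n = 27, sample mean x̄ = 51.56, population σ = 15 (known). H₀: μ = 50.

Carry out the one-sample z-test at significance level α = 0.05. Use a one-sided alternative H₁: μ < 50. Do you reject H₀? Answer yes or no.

reject H₀: no

SE = σ/√n = 15/√27 = 2.8868
z = (x̄−μ₀)/SE = (51.56−50)/2.8868 = 0.5404
p-value (one-sided, H₁ less) = 0.70554
At α=0.05: p ≥ α → fail to reject H₀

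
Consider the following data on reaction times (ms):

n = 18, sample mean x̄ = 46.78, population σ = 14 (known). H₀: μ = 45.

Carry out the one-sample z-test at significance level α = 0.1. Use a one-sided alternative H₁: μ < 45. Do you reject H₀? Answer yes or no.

SE = σ/√n = 14/√18 = 3.2998
z = (x̄−μ₀)/SE = (46.78−45)/3.2998 = 0.5394
p-value (one-sided, H₁ less) = 0.70520
At α=0.1: p ≥ α → fail to reject H₀

reject H₀: no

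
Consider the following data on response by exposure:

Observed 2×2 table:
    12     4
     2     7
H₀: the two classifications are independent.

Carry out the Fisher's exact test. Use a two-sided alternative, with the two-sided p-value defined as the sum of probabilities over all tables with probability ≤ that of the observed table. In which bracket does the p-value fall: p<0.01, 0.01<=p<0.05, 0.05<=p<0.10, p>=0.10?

Margins: r₁=16, r₂=9, c₁=14, c₂=11, n=25
p_obs = C(16,12)·C(9,2)/C(25,14); sum pmf over tables with pmf ≤ p_obs
p-value (two-sided) = 0.01684
→ bracket: 0.01<=p<0.05

p-value bracket: 0.01<=p<0.05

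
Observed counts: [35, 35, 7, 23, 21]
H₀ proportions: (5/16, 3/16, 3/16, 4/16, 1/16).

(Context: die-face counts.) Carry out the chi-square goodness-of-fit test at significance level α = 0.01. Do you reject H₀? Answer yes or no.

reject H₀: yes

n = 121; E_i = n·p_i = [37.81, 22.69, 22.69, 30.25, 7.56]
χ² = (35−37.81)²/37.81 + (35−22.69)²/22.69 + (7−22.69)²/22.69 + (23−30.25)²/30.25 + (21−7.56)²/7.56 = 43.3526
df = 4
p-value (upper-tail) = 0.00000
At α=0.01: p < α → reject H₀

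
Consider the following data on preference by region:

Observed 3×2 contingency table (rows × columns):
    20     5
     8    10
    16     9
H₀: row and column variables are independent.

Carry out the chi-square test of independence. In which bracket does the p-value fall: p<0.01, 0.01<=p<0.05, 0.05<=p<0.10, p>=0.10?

p-value bracket: 0.05<=p<0.10

Row totals [25, 18, 25], col totals [44, 24], n=68
χ² = (20−16.18)²/16.18 + (5−8.82)²/8.82 + (8−11.65)²/11.65 + (10−6.35)²/6.35 + (16−16.18)²/16.18 + (9−8.82)²/8.82 = 5.8018
df = 2
p-value (upper-tail) = 0.05498
→ bracket: 0.05<=p<0.10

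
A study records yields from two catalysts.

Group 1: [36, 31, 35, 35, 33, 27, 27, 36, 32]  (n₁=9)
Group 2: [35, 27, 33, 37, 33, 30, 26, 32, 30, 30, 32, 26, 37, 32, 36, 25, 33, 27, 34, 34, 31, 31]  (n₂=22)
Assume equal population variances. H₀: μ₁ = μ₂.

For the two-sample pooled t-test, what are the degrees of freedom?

degrees of freedom = 29

df = n₁ + n₂ − 2 = 9 + 22 − 2 = 29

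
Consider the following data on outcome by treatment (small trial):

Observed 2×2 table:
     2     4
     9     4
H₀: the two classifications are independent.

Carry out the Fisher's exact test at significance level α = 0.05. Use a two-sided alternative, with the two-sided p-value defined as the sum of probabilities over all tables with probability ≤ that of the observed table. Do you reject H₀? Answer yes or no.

reject H₀: no

Margins: r₁=6, r₂=13, c₁=11, c₂=8, n=19
p_obs = C(6,2)·C(13,9)/C(19,11); sum pmf over tables with pmf ≤ p_obs
p-value (two-sided) = 0.31889
At α=0.05: p ≥ α → fail to reject H₀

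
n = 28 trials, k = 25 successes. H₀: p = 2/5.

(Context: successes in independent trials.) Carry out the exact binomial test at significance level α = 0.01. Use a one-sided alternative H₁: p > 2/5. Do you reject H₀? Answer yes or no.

reject H₀: yes

Exact binomial: n=28, k=25, p₀=2/5=0.4000
P(X≥25) from Σ C(n,i)·p₀^i·(1−p₀)^(n−i)
p-value (one-sided, H₁ greater) = 0.00000
At α=0.01: p < α → reject H₀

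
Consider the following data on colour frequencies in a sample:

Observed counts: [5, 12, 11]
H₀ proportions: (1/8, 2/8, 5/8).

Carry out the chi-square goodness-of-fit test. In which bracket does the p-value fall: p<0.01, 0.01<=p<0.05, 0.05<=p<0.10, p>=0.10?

n = 28; E_i = n·p_i = [3.50, 7.00, 17.50]
χ² = (5−3.50)²/3.50 + (12−7.00)²/7.00 + (11−17.50)²/17.50 = 6.6286
df = 2
p-value (upper-tail) = 0.03636
→ bracket: 0.01<=p<0.05

p-value bracket: 0.01<=p<0.05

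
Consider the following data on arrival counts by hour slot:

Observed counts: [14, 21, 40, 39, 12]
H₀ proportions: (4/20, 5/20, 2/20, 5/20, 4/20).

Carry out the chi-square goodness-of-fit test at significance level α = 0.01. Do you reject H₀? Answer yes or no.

n = 126; E_i = n·p_i = [25.20, 31.50, 12.60, 31.50, 25.20]
χ² = (14−25.20)²/25.20 + (21−31.50)²/31.50 + (40−12.60)²/12.60 + (39−31.50)²/31.50 + (12−25.20)²/25.20 = 76.7619
df = 4
p-value (upper-tail) = 0.00000
At α=0.01: p < α → reject H₀

reject H₀: yes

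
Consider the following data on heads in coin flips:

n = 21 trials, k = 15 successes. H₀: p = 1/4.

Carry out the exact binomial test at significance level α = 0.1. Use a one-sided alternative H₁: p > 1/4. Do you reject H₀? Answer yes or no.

Exact binomial: n=21, k=15, p₀=1/4=0.2500
P(X≥15) from Σ C(n,i)·p₀^i·(1−p₀)^(n−i)
p-value (one-sided, H₁ greater) = 0.00001
At α=0.1: p < α → reject H₀

reject H₀: yes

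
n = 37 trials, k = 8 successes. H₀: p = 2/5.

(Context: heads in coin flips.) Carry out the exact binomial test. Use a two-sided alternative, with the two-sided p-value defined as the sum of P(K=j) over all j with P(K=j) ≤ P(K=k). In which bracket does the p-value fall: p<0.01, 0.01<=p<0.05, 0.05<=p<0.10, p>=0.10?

p-value bracket: 0.01<=p<0.05

Exact binomial: n=37, k=8, p₀=2/5=0.4000
P(X=j) = C(n,j)·p₀^j·(1−p₀)^(n−j); p = Σ P(X=j) over j with P(X=j) ≤ P(X=8)
p-value (two-sided) = 0.02783
→ bracket: 0.01<=p<0.05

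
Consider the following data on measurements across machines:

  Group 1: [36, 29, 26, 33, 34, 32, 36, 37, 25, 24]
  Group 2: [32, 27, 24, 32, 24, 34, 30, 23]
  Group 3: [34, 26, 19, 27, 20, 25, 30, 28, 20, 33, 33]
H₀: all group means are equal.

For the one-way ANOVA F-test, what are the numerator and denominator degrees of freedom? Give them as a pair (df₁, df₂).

degrees of freedom = [2, 26]

k = 3 groups, N = 29 total
df = (k−1, N−k) = (3−1, 29−3) = (2, 26)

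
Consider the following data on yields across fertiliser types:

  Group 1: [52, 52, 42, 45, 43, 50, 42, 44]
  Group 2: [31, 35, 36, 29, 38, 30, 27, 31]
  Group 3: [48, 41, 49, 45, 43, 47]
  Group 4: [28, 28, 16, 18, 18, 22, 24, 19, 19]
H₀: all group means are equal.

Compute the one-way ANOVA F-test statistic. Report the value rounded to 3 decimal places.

Group means [46.25, 32.12, 45.50, 21.33], grand mean 35.226
SSB = Σnᵢ(x̄ᵢ−x̄)² = 3419.544; SSW = ΣΣ(x−x̄ᵢ)² = 439.875
MSB = 3419.544/3 = 1139.8481; MSW = 439.875/27 = 16.2917
F = MSB/MSW = 69.9651
df = (3, 27)

test statistic = 69.965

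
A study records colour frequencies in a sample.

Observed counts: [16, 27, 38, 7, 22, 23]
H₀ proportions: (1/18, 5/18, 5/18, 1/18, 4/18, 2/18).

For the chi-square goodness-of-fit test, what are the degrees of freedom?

df = k − 1 = 6 − 1 = 5

degrees of freedom = 5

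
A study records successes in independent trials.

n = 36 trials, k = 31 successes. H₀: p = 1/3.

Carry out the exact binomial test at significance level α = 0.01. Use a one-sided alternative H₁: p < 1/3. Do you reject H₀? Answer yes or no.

reject H₀: no

Exact binomial: n=36, k=31, p₀=1/3=0.3333
P(X≤31) from Σ C(n,i)·p₀^i·(1−p₀)^(n−i)
p-value (one-sided, H₁ less) = 1.00000
At α=0.01: p ≥ α → fail to reject H₀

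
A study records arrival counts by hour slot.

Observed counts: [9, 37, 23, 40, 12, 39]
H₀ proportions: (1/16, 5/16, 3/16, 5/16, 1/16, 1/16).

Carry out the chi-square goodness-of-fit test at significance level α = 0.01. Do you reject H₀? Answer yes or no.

n = 160; E_i = n·p_i = [10.00, 50.00, 30.00, 50.00, 10.00, 10.00]
χ² = (9−10.00)²/10.00 + (37−50.00)²/50.00 + (23−30.00)²/30.00 + (40−50.00)²/50.00 + (12−10.00)²/10.00 + (39−10.00)²/10.00 = 91.6133
df = 5
p-value (upper-tail) = 0.00000
At α=0.01: p < α → reject H₀

reject H₀: yes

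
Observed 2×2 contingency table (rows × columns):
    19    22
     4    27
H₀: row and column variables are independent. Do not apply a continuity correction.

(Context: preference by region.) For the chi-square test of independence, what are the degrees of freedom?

df = (r−1)(c−1) = (2−1)·(2−1) = 1

degrees of freedom = 1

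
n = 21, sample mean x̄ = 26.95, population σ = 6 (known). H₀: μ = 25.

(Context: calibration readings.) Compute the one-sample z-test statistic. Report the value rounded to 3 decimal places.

test statistic = 1.489

SE = σ/√n = 6/√21 = 1.3093
z = (x̄−μ₀)/SE = (26.95−25)/1.3093 = 1.4893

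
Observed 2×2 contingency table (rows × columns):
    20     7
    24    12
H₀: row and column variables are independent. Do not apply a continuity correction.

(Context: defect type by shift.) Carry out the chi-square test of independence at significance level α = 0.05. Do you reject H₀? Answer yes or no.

reject H₀: no

Row totals [27, 36], col totals [44, 19], n=63
χ² = (20−18.86)²/18.86 + (7−8.14)²/8.14 + (24−25.14)²/25.14 + (12−10.86)²/10.86 = 0.4019
df = 1
p-value (upper-tail) = 0.52610
At α=0.05: p ≥ α → fail to reject H₀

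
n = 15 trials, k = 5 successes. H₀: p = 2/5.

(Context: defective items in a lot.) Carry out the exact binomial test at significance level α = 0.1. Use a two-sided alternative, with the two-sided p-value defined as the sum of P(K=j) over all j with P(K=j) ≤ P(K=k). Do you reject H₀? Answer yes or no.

Exact binomial: n=15, k=5, p₀=2/5=0.4000
P(X=j) = C(n,j)·p₀^j·(1−p₀)^(n−j); p = Σ P(X=j) over j with P(X=j) ≤ P(X=5)
p-value (two-sided) = 0.79340
At α=0.1: p ≥ α → fail to reject H₀

reject H₀: no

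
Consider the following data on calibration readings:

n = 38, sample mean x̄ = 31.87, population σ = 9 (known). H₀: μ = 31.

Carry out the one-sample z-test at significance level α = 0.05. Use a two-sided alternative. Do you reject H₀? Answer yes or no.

SE = σ/√n = 9/√38 = 1.4600
z = (x̄−μ₀)/SE = (31.87−31)/1.4600 = 0.5959
p-value (two-sided) = 0.55125
At α=0.05: p ≥ α → fail to reject H₀

reject H₀: no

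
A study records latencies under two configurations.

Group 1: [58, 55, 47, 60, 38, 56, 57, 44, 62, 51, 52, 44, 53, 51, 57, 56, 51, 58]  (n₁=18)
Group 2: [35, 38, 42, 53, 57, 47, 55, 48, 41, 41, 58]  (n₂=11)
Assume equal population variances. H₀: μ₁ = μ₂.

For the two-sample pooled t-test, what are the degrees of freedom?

degrees of freedom = 27

df = n₁ + n₂ − 2 = 18 + 11 − 2 = 27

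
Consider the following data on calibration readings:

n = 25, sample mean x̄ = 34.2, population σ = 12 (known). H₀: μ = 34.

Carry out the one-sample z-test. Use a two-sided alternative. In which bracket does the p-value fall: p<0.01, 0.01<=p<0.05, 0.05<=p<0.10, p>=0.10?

p-value bracket: p>=0.10

SE = σ/√n = 12/√25 = 2.4000
z = (x̄−μ₀)/SE = (34.2−34)/2.4000 = 0.0833
p-value (two-sided) = 0.93359
→ bracket: p>=0.10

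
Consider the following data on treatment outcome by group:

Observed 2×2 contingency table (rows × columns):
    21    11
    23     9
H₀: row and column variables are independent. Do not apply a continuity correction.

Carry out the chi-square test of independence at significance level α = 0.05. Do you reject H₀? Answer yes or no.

reject H₀: no

Row totals [32, 32], col totals [44, 20], n=64
χ² = (21−22.00)²/22.00 + (11−10.00)²/10.00 + (23−22.00)²/22.00 + (9−10.00)²/10.00 = 0.2909
df = 1
p-value (upper-tail) = 0.58964
At α=0.05: p ≥ α → fail to reject H₀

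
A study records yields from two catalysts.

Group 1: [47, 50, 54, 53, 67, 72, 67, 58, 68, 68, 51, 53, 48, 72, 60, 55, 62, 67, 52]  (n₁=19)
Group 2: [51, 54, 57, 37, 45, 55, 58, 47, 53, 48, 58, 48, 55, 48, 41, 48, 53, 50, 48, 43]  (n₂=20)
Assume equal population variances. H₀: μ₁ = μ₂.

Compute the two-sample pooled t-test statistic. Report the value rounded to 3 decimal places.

test statistic = 4.066

x̄₁=59.158, s₁=8.415, n₁=19
x̄₂=49.850, s₂=5.687, n₂=20
s_p² = [18·8.415² + 19·5.687²]/37 = 51.0561
SE = √(s_p²·(1/19+1/20)) = 2.2891
t = (59.158−49.850)/2.2891 = 4.0662
df = 37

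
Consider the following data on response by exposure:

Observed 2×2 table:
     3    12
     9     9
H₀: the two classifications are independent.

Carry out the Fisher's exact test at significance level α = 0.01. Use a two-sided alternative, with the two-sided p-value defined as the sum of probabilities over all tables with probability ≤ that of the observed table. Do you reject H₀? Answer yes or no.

Margins: r₁=15, r₂=18, c₁=12, c₂=21, n=33
p_obs = C(15,3)·C(18,9)/C(33,12); sum pmf over tables with pmf ≤ p_obs
p-value (two-sided) = 0.14507
At α=0.01: p ≥ α → fail to reject H₀

reject H₀: no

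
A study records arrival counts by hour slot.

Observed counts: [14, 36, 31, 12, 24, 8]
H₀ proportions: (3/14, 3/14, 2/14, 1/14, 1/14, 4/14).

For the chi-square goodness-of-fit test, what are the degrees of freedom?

df = k − 1 = 6 − 1 = 5

degrees of freedom = 5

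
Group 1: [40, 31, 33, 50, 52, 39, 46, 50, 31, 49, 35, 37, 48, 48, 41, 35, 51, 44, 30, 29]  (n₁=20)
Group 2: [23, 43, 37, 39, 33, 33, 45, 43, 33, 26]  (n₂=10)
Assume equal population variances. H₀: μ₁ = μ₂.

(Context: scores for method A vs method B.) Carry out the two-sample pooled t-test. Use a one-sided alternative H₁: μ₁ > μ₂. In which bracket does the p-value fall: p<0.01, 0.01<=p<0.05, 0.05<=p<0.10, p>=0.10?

p-value bracket: 0.01<=p<0.05

x̄₁=40.950, s₁=7.950, n₁=20
x̄₂=35.500, s₂=7.322, n₂=10
s_p² = [19·7.950² + 9·7.322²]/28 = 60.1232
SE = √(s_p²·(1/20+1/10)) = 3.0031
t = (40.950−35.500)/3.0031 = 1.8148
df = 28
p-value (one-sided, H₁ greater) = 0.04014
→ bracket: 0.01<=p<0.05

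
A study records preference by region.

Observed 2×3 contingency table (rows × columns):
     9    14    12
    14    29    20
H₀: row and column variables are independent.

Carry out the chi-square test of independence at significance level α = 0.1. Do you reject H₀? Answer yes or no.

reject H₀: no

Row totals [35, 63], col totals [23, 43, 32], n=98
χ² = (9−8.21)²/8.21 + (14−15.36)²/15.36 + (12−11.43)²/11.43 + (14−14.79)²/14.79 + (29−27.64)²/27.64 + (20−20.57)²/20.57 = 0.3479
df = 2
p-value (upper-tail) = 0.84033
At α=0.1: p ≥ α → fail to reject H₀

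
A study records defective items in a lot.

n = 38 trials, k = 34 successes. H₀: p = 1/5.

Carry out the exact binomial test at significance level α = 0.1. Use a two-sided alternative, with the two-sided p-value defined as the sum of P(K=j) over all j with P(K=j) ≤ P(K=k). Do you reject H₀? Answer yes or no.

reject H₀: yes

Exact binomial: n=38, k=34, p₀=1/5=0.2000
P(X=j) = C(n,j)·p₀^j·(1−p₀)^(n−j); p = Σ P(X=j) over j with P(X=j) ≤ P(X=34)
p-value (two-sided) = 0.00000
At α=0.1: p < α → reject H₀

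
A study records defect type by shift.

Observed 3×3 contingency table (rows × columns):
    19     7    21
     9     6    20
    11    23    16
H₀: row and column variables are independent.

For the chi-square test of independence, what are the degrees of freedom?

df = (r−1)(c−1) = (3−1)·(3−1) = 4

degrees of freedom = 4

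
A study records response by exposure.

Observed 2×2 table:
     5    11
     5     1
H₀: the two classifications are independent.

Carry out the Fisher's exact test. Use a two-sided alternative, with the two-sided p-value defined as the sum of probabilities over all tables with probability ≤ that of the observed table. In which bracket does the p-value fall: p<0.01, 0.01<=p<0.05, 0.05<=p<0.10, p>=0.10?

p-value bracket: 0.05<=p<0.10

Margins: r₁=16, r₂=6, c₁=10, c₂=12, n=22
p_obs = C(16,5)·C(6,5)/C(22,10); sum pmf over tables with pmf ≤ p_obs
p-value (two-sided) = 0.05573
→ bracket: 0.05<=p<0.10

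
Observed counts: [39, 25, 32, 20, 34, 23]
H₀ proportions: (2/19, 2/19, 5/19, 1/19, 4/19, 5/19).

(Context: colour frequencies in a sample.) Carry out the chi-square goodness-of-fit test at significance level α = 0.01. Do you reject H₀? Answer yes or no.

n = 173; E_i = n·p_i = [18.21, 18.21, 45.53, 9.11, 36.42, 45.53]
χ² = (39−18.21)²/18.21 + (25−18.21)²/18.21 + (32−45.53)²/45.53 + (20−9.11)²/9.11 + (34−36.42)²/36.42 + (23−45.53)²/45.53 = 54.6266
df = 5
p-value (upper-tail) = 0.00000
At α=0.01: p < α → reject H₀

reject H₀: yes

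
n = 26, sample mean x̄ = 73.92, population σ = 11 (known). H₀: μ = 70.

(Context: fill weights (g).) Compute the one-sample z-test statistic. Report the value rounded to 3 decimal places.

test statistic = 1.817

SE = σ/√n = 11/√26 = 2.1573
z = (x̄−μ₀)/SE = (73.92−70)/2.1573 = 1.8171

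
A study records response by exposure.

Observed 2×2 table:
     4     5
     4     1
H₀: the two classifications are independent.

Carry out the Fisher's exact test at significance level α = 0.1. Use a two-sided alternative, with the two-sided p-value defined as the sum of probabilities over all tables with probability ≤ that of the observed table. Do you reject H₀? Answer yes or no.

reject H₀: no

Margins: r₁=9, r₂=5, c₁=8, c₂=6, n=14
p_obs = C(9,4)·C(5,4)/C(14,8); sum pmf over tables with pmf ≤ p_obs
p-value (two-sided) = 0.30070
At α=0.1: p ≥ α → fail to reject H₀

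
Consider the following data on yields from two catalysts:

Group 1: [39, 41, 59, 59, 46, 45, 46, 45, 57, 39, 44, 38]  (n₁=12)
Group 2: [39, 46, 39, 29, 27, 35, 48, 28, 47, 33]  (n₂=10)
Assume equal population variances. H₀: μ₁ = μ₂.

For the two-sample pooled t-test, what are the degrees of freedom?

degrees of freedom = 20

df = n₁ + n₂ − 2 = 12 + 10 − 2 = 20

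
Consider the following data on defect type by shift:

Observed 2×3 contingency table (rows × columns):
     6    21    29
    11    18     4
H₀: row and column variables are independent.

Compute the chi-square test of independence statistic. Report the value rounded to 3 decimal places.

Row totals [56, 33], col totals [17, 39, 33], n=89
χ² = (6−10.70)²/10.70 + (21−24.54)²/24.54 + (29−20.76)²/20.76 + (11−6.30)²/6.30 + (18−14.46)²/14.46 + (4−12.24)²/12.24 = 15.7487
df = 2

test statistic = 15.749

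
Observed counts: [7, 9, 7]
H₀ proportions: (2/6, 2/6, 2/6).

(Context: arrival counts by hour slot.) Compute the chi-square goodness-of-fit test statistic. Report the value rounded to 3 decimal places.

test statistic = 0.348

n = 23; E_i = n·p_i = [7.67, 7.67, 7.67]
χ² = (7−7.67)²/7.67 + (9−7.67)²/7.67 + (7−7.67)²/7.67 = 0.3478
df = 2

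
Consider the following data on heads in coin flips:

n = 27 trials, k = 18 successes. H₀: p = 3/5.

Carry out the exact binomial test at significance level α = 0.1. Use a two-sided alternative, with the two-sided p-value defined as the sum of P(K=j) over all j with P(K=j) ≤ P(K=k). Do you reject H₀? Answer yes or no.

reject H₀: no

Exact binomial: n=27, k=18, p₀=3/5=0.6000
P(X=j) = C(n,j)·p₀^j·(1−p₀)^(n−j); p = Σ P(X=j) over j with P(X=j) ≤ P(X=18)
p-value (two-sided) = 0.55886
At α=0.1: p ≥ α → fail to reject H₀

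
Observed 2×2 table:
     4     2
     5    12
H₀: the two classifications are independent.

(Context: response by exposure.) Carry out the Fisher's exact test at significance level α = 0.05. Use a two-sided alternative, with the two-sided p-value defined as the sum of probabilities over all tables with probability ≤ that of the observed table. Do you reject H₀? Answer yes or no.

reject H₀: no

Margins: r₁=6, r₂=17, c₁=9, c₂=14, n=23
p_obs = C(6,4)·C(17,5)/C(23,9); sum pmf over tables with pmf ≤ p_obs
p-value (two-sided) = 0.16164
At α=0.05: p ≥ α → fail to reject H₀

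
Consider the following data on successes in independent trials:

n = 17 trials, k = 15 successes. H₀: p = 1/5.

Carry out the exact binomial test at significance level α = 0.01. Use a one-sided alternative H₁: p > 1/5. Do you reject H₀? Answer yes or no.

reject H₀: yes

Exact binomial: n=17, k=15, p₀=1/5=0.2000
P(X≥15) from Σ C(n,i)·p₀^i·(1−p₀)^(n−i)
p-value (one-sided, H₁ greater) = 0.00000
At α=0.01: p < α → reject H₀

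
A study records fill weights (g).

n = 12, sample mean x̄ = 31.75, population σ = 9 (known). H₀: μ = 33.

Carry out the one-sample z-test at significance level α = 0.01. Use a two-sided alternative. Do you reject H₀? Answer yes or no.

SE = σ/√n = 9/√12 = 2.5981
z = (x̄−μ₀)/SE = (31.75−33)/2.5981 = -0.4811
p-value (two-sided) = 0.63043
At α=0.01: p ≥ α → fail to reject H₀

reject H₀: no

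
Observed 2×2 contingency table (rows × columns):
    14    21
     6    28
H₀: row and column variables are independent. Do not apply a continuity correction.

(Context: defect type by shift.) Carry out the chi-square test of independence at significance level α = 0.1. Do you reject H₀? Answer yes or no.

Row totals [35, 34], col totals [20, 49], n=69
χ² = (14−10.14)²/10.14 + (21−24.86)²/24.86 + (6−9.86)²/9.86 + (28−24.14)²/24.14 = 4.1864
df = 1
p-value (upper-tail) = 0.04075
At α=0.1: p < α → reject H₀

reject H₀: yes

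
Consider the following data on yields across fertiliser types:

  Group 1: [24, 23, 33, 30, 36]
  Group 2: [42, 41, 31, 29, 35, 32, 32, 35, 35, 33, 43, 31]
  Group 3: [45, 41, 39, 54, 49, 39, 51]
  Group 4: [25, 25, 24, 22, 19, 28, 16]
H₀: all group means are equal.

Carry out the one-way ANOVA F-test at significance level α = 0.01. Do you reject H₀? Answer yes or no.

Group means [29.20, 34.92, 45.43, 22.71], grand mean 33.613
SSB = Σnᵢ(x̄ᵢ−x̄)² = 1926.495; SSW = ΣΣ(x−x̄ᵢ)² = 684.860
MSB = 1926.495/3 = 642.1651; MSW = 684.860/27 = 25.3652
F = MSB/MSW = 25.3168
df = (3, 27)
p-value (upper-tail) = 0.00000
At α=0.01: p < α → reject H₀

reject H₀: yes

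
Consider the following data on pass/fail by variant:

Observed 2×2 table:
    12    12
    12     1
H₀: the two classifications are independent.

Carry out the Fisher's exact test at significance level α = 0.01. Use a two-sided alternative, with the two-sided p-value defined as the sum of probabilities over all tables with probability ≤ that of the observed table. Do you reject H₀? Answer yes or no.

reject H₀: no

Margins: r₁=24, r₂=13, c₁=24, c₂=13, n=37
p_obs = C(24,12)·C(13,12)/C(37,24); sum pmf over tables with pmf ≤ p_obs
p-value (two-sided) = 0.01287
At α=0.01: p ≥ α → fail to reject H₀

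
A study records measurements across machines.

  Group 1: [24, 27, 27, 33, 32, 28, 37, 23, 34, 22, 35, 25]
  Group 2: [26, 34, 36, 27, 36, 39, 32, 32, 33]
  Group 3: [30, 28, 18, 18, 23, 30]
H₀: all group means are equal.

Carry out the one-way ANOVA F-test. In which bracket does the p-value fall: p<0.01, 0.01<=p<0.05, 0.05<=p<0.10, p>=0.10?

Group means [28.92, 32.78, 24.50], grand mean 29.222
SSB = Σnᵢ(x̄ᵢ−x̄)² = 248.694; SSW = ΣΣ(x−x̄ᵢ)² = 585.972
MSB = 248.694/2 = 124.3472; MSW = 585.972/24 = 24.4155
F = MSB/MSW = 5.0930
df = (2, 24)
p-value (upper-tail) = 0.01433
→ bracket: 0.01<=p<0.05

p-value bracket: 0.01<=p<0.05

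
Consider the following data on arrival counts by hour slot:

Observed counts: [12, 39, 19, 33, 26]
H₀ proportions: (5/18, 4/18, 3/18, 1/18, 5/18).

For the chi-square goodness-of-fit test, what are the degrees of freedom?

degrees of freedom = 4

df = k − 1 = 5 − 1 = 4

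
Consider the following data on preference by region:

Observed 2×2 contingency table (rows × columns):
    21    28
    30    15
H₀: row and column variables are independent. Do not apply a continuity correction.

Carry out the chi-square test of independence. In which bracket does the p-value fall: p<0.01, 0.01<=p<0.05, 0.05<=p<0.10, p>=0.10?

p-value bracket: 0.01<=p<0.05

Row totals [49, 45], col totals [51, 43], n=94
χ² = (21−26.59)²/26.59 + (28−22.41)²/22.41 + (30−24.41)²/24.41 + (15−20.59)²/20.59 = 5.3580
df = 1
p-value (upper-tail) = 0.02063
→ bracket: 0.01<=p<0.05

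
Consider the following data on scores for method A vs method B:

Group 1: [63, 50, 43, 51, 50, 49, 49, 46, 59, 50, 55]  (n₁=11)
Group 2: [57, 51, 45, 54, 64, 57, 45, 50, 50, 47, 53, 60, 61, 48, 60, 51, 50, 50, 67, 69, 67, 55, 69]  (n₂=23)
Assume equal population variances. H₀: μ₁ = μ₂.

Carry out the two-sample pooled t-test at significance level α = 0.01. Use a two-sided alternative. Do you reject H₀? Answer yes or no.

x̄₁=51.364, s₁=5.679, n₁=11
x̄₂=55.652, s₂=7.673, n₂=23
s_p² = [10·5.679² + 22·7.673²]/32 = 50.5551
SE = √(s_p²·(1/11+1/23)) = 2.6065
t = (51.364−55.652)/2.6065 = -1.6453
df = 32
p-value (two-sided) = 0.10970
At α=0.01: p ≥ α → fail to reject H₀

reject H₀: no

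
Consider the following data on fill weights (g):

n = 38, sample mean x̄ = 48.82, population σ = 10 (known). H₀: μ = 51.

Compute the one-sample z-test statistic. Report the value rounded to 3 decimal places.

SE = σ/√n = 10/√38 = 1.6222
z = (x̄−μ₀)/SE = (48.82−51)/1.6222 = -1.3438

test statistic = -1.344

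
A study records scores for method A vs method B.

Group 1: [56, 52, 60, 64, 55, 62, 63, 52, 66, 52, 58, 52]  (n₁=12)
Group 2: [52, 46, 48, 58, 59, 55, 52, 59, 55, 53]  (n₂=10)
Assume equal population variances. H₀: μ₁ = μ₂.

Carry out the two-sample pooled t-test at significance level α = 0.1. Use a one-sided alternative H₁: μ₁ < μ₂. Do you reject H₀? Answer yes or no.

x̄₁=57.667, s₁=5.228, n₁=12
x̄₂=53.700, s₂=4.423, n₂=10
s_p² = [11·5.228² + 9·4.423²]/20 = 23.8383
SE = √(s_p²·(1/12+1/10)) = 2.0905
t = (57.667−53.700)/2.0905 = 1.8974
df = 20
p-value (one-sided, H₁ less) = 0.96385
At α=0.1: p ≥ α → fail to reject H₀

reject H₀: no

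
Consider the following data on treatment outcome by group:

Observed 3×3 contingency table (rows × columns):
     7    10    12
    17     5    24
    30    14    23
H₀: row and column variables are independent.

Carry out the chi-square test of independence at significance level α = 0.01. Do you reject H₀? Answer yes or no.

reject H₀: no

Row totals [29, 46, 67], col totals [54, 29, 59], n=142
χ² = (7−11.03)²/11.03 + (10−5.92)²/5.92 + (12−12.05)²/12.05 + (17−17.49)²/17.49 + (5−9.39)²/9.39 + (24−19.11)²/19.11 + (30−25.48)²/25.48 + (14−13.68)²/13.68 + (23−27.84)²/27.84 = 9.2483
df = 4
p-value (upper-tail) = 0.05518
At α=0.01: p ≥ α → fail to reject H₀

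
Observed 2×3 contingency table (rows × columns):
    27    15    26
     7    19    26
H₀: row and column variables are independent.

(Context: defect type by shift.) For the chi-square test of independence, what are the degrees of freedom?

df = (r−1)(c−1) = (2−1)·(3−1) = 2

degrees of freedom = 2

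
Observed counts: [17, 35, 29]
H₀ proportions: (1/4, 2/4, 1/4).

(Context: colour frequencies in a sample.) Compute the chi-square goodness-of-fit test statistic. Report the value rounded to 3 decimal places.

n = 81; E_i = n·p_i = [20.25, 40.50, 20.25]
χ² = (17−20.25)²/20.25 + (35−40.50)²/40.50 + (29−20.25)²/20.25 = 5.0494
df = 2

test statistic = 5.049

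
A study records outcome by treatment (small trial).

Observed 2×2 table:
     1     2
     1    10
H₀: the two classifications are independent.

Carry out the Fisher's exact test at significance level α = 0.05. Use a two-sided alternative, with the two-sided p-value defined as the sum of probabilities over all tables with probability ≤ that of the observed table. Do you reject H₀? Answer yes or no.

Margins: r₁=3, r₂=11, c₁=2, c₂=12, n=14
p_obs = C(3,1)·C(11,1)/C(14,2); sum pmf over tables with pmf ≤ p_obs
p-value (two-sided) = 0.39560
At α=0.05: p ≥ α → fail to reject H₀

reject H₀: no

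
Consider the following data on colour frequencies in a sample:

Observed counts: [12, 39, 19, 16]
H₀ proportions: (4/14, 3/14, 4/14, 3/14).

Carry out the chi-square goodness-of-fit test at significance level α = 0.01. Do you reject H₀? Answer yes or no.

reject H₀: yes

n = 86; E_i = n·p_i = [24.57, 18.43, 24.57, 18.43]
χ² = (12−24.57)²/24.57 + (39−18.43)²/18.43 + (19−24.57)²/24.57 + (16−18.43)²/18.43 = 30.9787
df = 3
p-value (upper-tail) = 0.00000
At α=0.01: p < α → reject H₀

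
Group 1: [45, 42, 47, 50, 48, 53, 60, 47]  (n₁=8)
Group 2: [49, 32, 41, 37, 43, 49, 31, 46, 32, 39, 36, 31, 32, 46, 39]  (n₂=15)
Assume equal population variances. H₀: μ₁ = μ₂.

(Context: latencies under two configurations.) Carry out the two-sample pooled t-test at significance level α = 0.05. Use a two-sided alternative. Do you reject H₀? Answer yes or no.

reject H₀: yes

x̄₁=49.000, s₁=5.503, n₁=8
x̄₂=38.867, s₂=6.578, n₂=15
s_p² = [7·5.503² + 14·6.578²]/21 = 38.9397
SE = √(s_p²·(1/8+1/15)) = 2.7319
t = (49.000−38.867)/2.7319 = 3.7092
df = 21
p-value (two-sided) = 0.00130
At α=0.05: p < α → reject H₀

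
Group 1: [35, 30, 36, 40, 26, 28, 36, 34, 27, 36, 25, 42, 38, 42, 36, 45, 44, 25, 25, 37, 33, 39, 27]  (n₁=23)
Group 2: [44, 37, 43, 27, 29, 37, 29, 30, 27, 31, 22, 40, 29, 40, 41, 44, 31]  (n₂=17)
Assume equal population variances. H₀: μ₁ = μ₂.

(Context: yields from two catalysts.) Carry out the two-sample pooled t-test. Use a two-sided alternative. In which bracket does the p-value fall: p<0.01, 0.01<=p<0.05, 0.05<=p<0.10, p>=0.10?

x̄₁=34.174, s₁=6.429, n₁=23
x̄₂=34.176, s₂=6.939, n₂=17
s_p² = [22·6.429² + 16·6.939²]/38 = 44.2046
SE = √(s_p²·(1/23+1/17)) = 2.1265
t = (34.174−34.176)/2.1265 = -0.0012
df = 38
p-value (two-sided) = 0.99905
→ bracket: p>=0.10

p-value bracket: p>=0.10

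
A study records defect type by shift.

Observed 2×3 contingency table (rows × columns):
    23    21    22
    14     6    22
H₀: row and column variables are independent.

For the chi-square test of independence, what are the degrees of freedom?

degrees of freedom = 2

df = (r−1)(c−1) = (2−1)·(3−1) = 2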